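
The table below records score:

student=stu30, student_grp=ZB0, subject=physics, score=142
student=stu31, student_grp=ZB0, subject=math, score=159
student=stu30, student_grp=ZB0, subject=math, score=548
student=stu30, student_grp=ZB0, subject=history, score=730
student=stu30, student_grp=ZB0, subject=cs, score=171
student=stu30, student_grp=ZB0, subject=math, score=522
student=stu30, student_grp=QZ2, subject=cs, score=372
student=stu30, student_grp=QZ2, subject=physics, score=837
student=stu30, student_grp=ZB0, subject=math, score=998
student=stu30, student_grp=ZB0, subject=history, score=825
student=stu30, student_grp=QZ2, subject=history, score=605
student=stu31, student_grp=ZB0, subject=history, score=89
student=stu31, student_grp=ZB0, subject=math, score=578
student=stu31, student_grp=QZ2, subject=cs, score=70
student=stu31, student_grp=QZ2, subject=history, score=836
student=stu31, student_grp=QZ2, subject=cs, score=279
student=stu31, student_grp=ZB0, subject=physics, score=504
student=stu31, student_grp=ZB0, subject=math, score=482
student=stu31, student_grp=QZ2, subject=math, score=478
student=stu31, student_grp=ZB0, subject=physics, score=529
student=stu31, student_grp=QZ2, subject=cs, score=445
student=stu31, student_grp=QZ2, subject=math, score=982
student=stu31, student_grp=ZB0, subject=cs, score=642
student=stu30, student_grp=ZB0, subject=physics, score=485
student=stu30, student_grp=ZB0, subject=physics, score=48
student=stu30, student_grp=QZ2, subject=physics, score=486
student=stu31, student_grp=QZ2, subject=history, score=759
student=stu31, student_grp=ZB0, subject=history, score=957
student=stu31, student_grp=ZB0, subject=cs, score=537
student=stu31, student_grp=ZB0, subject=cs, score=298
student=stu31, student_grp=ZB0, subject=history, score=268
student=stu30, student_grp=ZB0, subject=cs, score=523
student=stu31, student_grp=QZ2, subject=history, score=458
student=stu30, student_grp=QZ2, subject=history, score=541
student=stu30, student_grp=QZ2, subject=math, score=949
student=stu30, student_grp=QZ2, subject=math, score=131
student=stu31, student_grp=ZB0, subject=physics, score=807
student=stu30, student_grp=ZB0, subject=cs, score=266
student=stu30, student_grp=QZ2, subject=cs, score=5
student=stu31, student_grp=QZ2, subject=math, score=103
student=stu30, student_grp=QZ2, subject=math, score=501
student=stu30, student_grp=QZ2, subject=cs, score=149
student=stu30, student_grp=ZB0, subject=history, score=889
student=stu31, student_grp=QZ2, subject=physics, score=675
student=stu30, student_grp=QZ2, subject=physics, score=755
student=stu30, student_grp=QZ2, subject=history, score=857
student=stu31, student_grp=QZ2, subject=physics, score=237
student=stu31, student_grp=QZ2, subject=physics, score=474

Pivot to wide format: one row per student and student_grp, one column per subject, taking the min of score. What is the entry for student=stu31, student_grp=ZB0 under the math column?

159

Rows with student=stu31, student_grp=ZB0 and subject=math: score values are 159, 578, 482.
min(159, 578, 482) = 159.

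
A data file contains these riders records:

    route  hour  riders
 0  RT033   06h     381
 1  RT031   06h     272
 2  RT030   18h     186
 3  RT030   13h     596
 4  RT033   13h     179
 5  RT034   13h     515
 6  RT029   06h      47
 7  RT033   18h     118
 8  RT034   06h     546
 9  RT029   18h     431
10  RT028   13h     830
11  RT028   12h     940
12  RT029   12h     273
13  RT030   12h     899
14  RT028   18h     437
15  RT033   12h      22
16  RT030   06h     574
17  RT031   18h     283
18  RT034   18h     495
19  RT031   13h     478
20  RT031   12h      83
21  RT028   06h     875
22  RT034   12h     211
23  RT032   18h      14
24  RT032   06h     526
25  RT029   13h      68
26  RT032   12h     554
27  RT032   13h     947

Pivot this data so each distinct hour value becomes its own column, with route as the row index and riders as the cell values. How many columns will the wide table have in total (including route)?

1 column for route plus 4 distinct hour values → 5 columns.

5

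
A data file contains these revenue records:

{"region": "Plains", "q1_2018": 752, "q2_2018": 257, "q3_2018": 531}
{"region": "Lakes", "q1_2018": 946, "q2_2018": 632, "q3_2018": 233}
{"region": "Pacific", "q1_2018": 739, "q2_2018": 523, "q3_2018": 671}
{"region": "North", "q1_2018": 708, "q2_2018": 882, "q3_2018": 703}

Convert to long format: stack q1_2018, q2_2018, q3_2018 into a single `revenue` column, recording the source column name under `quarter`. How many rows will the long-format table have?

12

4 region values × 3 melted columns = 12 rows.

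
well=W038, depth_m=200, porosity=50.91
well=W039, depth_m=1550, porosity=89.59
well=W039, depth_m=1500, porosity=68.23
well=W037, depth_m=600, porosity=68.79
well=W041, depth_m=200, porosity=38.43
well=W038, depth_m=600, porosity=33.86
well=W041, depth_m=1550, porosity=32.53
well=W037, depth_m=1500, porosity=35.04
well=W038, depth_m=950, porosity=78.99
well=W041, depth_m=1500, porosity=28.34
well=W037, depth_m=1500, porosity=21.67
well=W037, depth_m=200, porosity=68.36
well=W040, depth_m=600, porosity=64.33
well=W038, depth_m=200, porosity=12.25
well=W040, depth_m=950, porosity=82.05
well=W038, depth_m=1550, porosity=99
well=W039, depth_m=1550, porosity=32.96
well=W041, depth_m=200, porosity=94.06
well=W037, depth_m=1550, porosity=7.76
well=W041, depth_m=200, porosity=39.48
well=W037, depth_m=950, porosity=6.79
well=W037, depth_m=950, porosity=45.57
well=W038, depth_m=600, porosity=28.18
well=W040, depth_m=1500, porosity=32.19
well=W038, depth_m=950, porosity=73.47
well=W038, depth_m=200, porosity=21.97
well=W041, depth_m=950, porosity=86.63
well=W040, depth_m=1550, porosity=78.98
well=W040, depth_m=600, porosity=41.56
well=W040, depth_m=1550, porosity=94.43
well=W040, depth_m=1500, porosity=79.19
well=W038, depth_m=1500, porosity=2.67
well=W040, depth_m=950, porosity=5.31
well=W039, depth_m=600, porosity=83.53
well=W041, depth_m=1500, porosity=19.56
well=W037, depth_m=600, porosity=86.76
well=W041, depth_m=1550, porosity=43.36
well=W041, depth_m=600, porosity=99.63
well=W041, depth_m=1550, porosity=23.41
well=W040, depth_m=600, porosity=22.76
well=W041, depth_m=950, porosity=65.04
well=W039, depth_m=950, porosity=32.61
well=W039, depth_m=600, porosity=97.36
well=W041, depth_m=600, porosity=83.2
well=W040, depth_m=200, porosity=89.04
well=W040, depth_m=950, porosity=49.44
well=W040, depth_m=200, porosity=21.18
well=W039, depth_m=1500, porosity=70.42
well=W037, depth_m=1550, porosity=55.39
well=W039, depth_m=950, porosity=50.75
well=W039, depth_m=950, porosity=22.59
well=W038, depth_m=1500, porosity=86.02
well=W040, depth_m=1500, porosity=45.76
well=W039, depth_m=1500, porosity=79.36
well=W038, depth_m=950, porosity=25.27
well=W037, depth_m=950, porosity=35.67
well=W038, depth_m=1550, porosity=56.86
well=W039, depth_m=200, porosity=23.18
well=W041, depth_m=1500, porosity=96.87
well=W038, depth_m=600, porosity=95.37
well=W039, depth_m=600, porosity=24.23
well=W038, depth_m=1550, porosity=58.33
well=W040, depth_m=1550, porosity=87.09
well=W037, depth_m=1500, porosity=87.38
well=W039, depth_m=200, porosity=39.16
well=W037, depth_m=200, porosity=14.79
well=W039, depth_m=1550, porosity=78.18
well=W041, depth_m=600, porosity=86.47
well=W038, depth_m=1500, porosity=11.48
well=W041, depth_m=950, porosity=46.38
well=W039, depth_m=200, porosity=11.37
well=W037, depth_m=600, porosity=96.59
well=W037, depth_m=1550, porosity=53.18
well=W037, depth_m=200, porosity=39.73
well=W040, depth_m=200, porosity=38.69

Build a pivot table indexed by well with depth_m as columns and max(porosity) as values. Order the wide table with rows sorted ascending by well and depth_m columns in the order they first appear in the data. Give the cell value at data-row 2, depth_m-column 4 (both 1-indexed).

With rows sorted ascending by well, row 2 is well=W038. depth_m columns in first-appearance order: 200, 1550, 1500, 600, 950; column 4 is 600.
Long rows with well=W038, depth_m=600: max(33.86, 28.18, 95.37) = 95.37.

95.37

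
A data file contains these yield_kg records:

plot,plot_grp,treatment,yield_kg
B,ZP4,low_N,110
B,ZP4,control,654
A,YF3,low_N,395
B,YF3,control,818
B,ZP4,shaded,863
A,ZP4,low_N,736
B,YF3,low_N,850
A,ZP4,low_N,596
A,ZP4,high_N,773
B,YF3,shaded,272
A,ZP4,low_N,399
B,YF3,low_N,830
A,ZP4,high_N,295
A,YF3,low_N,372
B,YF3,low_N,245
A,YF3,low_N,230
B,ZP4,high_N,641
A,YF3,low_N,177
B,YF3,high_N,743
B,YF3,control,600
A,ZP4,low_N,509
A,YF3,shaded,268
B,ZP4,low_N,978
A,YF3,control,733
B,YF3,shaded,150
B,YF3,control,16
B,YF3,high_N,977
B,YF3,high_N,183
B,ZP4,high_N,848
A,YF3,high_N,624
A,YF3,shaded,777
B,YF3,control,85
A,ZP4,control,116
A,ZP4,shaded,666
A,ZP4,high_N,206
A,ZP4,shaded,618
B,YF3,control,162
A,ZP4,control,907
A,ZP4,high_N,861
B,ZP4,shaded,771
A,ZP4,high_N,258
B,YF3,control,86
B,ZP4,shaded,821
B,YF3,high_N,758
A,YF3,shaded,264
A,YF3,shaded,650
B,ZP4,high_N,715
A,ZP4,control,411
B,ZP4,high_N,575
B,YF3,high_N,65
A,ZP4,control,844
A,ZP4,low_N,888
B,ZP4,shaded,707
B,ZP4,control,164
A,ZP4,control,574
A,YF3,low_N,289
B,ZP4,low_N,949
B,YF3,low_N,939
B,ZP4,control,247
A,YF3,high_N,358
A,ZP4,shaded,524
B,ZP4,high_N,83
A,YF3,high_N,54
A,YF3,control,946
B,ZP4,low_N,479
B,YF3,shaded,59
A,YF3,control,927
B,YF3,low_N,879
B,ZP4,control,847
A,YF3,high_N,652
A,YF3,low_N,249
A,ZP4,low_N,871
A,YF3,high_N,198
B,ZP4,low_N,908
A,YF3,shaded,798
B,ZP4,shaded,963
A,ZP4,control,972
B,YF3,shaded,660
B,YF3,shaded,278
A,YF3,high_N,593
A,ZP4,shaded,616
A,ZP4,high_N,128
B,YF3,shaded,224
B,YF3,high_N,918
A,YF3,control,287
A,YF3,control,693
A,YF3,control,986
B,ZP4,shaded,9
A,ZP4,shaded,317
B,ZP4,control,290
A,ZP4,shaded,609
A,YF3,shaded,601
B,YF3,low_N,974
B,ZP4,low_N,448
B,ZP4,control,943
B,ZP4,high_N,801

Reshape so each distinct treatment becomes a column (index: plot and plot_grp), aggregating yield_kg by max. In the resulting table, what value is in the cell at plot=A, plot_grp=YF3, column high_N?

652

Rows with plot=A, plot_grp=YF3 and treatment=high_N: yield_kg values are 624, 358, 54, 652, 198, 593.
max(624, 358, 54, 652, 198, 593) = 652.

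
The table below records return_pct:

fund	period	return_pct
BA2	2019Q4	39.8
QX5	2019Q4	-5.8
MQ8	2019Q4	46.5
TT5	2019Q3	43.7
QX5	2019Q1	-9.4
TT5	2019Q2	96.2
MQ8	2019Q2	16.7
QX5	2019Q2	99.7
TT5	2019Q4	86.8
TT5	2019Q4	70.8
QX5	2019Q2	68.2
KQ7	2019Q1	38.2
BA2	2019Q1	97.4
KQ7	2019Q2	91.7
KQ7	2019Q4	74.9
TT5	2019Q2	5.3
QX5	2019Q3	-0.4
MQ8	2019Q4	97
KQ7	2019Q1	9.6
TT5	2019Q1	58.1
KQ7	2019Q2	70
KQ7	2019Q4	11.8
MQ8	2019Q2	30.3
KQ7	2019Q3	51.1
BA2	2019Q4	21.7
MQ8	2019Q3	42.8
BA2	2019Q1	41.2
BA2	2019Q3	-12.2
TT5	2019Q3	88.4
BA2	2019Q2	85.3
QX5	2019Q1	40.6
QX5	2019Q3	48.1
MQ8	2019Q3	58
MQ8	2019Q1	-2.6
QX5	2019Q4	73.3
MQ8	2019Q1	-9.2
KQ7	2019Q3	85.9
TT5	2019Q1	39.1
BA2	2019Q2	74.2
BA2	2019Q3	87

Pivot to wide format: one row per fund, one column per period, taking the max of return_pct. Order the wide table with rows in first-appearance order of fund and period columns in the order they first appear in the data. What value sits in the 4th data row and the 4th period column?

96.2

With rows in first-appearance order of fund, row 4 is fund=TT5. period columns in first-appearance order: 2019Q4, 2019Q3, 2019Q1, 2019Q2; column 4 is 2019Q2.
Long rows with fund=TT5, period=2019Q2: max(96.2, 5.3) = 96.2.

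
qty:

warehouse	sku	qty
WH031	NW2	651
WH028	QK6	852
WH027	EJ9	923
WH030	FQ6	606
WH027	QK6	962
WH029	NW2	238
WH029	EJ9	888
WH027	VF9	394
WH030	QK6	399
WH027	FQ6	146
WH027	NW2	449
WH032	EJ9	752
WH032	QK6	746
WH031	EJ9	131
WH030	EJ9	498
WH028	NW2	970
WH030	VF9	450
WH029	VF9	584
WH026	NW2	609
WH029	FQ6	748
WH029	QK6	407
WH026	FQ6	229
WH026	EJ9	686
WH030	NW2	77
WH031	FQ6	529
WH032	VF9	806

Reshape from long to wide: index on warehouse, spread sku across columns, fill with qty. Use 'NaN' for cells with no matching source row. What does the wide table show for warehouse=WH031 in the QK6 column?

NaN

No long-format row has warehouse=WH031 and sku=QK6, so the cell is NaN.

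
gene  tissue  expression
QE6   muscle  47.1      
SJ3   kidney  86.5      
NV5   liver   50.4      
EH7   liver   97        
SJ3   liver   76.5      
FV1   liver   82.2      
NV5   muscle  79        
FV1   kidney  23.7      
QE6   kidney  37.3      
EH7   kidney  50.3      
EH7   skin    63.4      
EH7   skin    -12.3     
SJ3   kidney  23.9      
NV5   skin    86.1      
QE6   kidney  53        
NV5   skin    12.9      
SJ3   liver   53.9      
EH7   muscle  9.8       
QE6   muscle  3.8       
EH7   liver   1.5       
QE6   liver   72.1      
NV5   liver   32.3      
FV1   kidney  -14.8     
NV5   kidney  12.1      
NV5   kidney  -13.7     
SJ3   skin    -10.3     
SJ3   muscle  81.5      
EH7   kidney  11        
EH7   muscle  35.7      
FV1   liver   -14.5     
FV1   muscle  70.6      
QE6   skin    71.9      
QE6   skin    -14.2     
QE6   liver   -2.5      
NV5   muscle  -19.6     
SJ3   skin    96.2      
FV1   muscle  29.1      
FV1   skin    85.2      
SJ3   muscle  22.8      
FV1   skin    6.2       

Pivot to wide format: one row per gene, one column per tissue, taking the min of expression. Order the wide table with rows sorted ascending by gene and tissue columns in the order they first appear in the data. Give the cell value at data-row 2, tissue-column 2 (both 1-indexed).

With rows sorted ascending by gene, row 2 is gene=FV1. tissue columns in first-appearance order: muscle, kidney, liver, skin; column 2 is kidney.
Long rows with gene=FV1, tissue=kidney: min(23.7, -14.8) = -14.8.

-14.8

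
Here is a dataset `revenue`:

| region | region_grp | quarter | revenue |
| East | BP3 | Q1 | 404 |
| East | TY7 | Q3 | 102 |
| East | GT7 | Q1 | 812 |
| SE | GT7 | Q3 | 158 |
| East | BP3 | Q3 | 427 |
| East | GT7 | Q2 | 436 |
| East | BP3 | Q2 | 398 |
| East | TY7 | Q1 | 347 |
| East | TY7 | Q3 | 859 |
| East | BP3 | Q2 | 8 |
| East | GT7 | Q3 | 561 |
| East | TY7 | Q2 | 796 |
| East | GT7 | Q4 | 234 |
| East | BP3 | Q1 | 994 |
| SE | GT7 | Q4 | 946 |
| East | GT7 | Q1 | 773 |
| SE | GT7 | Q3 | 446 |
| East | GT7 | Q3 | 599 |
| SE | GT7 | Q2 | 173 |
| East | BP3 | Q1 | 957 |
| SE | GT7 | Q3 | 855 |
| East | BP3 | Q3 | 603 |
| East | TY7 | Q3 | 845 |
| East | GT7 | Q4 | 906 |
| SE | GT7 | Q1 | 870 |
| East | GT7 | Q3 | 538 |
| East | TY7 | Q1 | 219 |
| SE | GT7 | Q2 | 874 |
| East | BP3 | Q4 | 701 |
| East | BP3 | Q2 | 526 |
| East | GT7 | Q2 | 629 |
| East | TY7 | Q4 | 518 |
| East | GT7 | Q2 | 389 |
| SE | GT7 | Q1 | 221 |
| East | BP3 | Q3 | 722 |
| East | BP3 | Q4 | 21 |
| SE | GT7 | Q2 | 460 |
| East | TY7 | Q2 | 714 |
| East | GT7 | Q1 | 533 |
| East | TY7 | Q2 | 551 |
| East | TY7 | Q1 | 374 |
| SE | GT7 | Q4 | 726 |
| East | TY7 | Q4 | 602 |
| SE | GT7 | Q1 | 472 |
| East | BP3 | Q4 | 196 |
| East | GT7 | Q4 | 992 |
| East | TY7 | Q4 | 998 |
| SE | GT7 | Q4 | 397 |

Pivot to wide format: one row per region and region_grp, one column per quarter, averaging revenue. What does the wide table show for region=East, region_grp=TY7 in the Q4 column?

706

Rows with region=East, region_grp=TY7 and quarter=Q4: revenue values are 518, 602, 998.
(518 + 602 + 998) / 3 = 706.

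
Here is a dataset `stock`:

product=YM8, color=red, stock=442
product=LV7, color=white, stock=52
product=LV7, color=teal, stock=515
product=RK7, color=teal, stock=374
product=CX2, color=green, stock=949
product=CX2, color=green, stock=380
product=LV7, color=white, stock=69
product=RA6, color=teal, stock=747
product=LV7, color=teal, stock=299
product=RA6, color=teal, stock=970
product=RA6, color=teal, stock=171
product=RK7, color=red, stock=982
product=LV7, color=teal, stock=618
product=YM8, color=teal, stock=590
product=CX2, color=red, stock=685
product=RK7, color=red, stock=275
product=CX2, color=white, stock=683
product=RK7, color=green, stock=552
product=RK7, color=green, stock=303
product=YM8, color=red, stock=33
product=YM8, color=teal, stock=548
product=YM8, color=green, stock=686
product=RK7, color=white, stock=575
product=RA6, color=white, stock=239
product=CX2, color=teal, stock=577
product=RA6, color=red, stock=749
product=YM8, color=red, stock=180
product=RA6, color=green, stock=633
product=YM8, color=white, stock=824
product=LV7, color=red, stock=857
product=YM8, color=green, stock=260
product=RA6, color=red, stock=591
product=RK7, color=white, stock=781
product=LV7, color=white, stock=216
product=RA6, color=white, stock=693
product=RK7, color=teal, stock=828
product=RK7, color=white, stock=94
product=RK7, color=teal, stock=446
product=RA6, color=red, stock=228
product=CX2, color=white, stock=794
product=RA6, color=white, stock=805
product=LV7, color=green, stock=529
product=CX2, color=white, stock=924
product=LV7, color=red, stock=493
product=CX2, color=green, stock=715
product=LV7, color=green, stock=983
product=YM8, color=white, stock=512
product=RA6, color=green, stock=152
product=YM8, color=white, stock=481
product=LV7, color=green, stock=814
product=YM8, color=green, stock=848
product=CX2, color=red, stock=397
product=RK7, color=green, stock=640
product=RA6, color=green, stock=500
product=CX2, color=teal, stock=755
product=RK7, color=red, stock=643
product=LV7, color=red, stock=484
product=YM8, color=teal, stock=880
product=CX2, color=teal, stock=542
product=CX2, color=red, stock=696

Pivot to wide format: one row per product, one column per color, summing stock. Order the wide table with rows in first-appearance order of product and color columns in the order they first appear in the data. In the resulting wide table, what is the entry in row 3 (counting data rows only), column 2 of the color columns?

With rows in first-appearance order of product, row 3 is product=RK7. color columns in first-appearance order: red, white, teal, green; column 2 is white.
Long rows with product=RK7, color=white: 575 + 781 + 94 = 1450.

1450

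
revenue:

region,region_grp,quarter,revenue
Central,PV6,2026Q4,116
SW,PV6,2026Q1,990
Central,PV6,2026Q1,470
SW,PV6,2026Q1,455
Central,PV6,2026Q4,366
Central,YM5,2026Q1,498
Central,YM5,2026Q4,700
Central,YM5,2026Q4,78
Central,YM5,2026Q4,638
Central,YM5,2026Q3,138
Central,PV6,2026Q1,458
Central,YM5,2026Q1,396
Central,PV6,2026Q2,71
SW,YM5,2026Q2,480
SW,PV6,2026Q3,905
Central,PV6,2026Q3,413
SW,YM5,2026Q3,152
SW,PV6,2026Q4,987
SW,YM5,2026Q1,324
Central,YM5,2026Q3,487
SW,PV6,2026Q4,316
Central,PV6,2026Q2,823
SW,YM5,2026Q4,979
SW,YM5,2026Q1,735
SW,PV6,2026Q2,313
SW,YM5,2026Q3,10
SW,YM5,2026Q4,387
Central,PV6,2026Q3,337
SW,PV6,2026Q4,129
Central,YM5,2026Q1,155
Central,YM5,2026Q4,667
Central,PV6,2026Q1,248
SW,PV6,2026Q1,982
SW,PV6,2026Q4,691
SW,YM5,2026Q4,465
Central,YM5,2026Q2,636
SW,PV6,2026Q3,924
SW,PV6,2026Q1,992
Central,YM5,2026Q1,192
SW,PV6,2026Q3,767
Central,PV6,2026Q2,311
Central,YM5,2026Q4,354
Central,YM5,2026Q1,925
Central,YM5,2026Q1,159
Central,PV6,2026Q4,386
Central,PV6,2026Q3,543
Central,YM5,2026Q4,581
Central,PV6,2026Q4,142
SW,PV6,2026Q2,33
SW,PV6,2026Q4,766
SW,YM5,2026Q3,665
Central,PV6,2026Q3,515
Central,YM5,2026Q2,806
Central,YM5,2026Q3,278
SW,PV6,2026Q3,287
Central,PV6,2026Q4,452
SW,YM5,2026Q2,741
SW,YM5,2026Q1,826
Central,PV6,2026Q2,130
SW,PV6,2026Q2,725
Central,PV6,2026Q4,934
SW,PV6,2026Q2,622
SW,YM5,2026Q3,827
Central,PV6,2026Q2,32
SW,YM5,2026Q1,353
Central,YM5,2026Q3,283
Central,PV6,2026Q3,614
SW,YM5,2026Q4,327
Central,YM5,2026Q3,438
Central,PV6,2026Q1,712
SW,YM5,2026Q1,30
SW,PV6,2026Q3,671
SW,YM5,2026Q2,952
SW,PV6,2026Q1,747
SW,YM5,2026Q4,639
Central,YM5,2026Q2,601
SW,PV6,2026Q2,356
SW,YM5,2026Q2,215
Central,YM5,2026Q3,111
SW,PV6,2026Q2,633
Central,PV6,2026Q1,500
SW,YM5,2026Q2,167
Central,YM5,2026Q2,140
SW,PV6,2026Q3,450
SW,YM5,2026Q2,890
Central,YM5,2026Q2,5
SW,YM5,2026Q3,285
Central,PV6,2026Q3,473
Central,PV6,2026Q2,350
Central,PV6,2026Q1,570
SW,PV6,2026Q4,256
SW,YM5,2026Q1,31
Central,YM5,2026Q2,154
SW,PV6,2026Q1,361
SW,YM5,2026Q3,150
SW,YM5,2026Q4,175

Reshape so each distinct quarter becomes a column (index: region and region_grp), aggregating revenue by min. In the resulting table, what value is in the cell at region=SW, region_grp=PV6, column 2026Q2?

Rows with region=SW, region_grp=PV6 and quarter=2026Q2: revenue values are 313, 33, 725, 622, 356, 633.
min(313, 33, 725, 622, 356, 633) = 33.

33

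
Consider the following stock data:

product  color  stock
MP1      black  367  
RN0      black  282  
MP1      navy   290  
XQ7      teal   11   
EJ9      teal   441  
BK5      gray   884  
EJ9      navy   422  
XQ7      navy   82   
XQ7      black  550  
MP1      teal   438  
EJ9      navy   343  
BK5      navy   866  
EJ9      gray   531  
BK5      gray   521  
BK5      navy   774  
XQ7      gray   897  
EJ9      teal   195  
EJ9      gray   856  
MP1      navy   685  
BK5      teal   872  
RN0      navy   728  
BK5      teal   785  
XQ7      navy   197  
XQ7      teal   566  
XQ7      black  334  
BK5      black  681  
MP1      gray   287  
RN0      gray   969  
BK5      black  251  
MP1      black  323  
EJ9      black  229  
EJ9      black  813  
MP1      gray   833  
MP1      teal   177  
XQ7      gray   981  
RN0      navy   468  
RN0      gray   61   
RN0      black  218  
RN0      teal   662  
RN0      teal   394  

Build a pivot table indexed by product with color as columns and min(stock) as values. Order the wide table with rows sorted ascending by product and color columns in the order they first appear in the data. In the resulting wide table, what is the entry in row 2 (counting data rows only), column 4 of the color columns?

With rows sorted ascending by product, row 2 is product=EJ9. color columns in first-appearance order: black, navy, teal, gray; column 4 is gray.
Long rows with product=EJ9, color=gray: min(531, 856) = 531.

531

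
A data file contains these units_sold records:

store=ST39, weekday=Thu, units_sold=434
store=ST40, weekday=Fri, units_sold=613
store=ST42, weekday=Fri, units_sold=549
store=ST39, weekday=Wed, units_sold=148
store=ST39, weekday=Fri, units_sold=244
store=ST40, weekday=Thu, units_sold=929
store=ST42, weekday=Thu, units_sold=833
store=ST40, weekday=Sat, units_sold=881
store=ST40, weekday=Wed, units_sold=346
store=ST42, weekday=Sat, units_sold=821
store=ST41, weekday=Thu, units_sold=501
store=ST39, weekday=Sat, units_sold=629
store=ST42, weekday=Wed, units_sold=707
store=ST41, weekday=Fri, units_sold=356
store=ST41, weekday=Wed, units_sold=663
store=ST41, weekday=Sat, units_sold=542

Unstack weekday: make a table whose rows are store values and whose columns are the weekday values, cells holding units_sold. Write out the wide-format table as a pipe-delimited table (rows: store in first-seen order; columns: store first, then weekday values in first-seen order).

| store | Thu | Fri | Wed | Sat |
| ST39 | 434 | 244 | 148 | 629 |
| ST40 | 929 | 613 | 346 | 881 |
| ST42 | 833 | 549 | 707 | 821 |
| ST41 | 501 | 356 | 663 | 542 |

Columns: store plus the 4 distinct weekday values (Thu, Fri, Wed, Sat).
For example, row ST39 column Thu takes units_sold=434 from the long row (ST39, Thu).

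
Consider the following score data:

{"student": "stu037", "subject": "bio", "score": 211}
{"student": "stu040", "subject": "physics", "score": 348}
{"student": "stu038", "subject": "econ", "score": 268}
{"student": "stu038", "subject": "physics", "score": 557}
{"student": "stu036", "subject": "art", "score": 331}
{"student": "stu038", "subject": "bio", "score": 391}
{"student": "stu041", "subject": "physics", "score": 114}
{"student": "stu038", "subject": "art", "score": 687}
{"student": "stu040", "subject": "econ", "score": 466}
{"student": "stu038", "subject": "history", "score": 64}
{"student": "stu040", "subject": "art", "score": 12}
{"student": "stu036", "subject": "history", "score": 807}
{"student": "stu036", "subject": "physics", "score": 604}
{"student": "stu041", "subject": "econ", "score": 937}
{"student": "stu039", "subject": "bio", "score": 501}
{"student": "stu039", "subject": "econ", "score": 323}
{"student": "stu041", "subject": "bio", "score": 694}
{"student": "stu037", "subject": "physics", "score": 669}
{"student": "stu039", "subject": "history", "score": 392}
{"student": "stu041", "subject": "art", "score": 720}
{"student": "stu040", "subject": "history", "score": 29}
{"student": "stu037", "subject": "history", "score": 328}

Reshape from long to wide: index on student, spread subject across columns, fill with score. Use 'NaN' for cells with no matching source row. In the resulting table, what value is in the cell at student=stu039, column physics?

No long-format row has student=stu039 and subject=physics, so the cell is NaN.

NaN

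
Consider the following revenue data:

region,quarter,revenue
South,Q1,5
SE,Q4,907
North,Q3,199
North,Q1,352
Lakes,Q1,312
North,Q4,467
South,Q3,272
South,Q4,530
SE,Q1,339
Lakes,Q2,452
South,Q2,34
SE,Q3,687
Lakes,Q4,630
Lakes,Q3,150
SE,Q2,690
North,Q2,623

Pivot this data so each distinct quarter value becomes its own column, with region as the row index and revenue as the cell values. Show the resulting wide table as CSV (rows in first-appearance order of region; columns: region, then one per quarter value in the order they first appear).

Columns: region plus the 4 distinct quarter values (Q1, Q4, Q3, Q2).
For example, row South column Q1 takes revenue=5 from the long row (South, Q1).

region,Q1,Q4,Q3,Q2
South,5,530,272,34
SE,339,907,687,690
North,352,467,199,623
Lakes,312,630,150,452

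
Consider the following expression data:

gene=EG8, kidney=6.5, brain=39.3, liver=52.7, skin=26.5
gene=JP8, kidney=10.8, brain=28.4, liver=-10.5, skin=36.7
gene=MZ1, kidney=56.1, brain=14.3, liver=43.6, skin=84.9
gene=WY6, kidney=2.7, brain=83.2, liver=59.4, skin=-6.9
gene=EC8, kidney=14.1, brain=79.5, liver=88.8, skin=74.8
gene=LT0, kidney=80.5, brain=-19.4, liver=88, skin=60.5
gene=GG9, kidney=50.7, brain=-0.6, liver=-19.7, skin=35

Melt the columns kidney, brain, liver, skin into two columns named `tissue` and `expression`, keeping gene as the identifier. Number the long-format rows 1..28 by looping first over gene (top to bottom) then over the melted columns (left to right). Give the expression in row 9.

28 rows total (7 × 4). Row 9: index ⌊(9-1)/4⌋ = 2 into gene → MZ1; (9-1) mod 4 = 0 into the melted columns → kidney.
So row 9 is (MZ1, kidney, 56.1); expression = 56.1.

56.1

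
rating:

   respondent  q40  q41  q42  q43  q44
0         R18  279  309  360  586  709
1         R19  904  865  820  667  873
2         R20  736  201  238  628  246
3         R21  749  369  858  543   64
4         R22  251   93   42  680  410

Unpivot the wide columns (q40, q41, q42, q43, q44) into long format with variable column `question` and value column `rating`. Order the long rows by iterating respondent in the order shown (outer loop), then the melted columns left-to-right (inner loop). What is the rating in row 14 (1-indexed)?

628

25 rows total (5 × 5). Row 14: index ⌊(14-1)/5⌋ = 2 into respondent → R20; (14-1) mod 5 = 3 into the melted columns → q43.
So row 14 is (R20, q43, 628); rating = 628.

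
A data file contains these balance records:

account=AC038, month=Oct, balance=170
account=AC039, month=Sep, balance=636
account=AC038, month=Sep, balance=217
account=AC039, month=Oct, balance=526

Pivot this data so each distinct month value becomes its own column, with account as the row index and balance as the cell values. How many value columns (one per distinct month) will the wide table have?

2 distinct month values: Oct, Sep.

2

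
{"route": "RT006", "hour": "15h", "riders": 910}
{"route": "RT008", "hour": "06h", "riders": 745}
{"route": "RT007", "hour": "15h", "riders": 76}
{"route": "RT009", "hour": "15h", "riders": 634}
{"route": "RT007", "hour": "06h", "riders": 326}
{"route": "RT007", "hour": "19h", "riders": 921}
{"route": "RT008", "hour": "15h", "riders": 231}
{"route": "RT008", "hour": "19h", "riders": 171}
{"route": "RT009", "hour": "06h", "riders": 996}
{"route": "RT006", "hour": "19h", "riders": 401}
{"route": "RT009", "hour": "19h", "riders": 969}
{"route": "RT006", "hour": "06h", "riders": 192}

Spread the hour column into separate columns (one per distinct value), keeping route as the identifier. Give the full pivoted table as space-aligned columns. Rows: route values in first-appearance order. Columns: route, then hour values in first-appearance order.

Columns: route plus the 3 distinct hour values (15h, 06h, 19h).
For example, row RT006 column 15h takes riders=910 from the long row (RT006, 15h).

route  15h  06h  19h
RT006  910  192  401
RT008  231  745  171
RT007  76   326  921
RT009  634  996  969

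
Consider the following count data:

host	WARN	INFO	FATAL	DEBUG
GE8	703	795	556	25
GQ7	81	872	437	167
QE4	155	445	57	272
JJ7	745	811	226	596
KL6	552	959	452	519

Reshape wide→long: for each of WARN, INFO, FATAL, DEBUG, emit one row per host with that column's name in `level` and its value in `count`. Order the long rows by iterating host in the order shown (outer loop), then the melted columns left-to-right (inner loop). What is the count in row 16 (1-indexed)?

596

20 rows total (5 × 4). Row 16: index ⌊(16-1)/4⌋ = 3 into host → JJ7; (16-1) mod 4 = 3 into the melted columns → DEBUG.
So row 16 is (JJ7, DEBUG, 596); count = 596.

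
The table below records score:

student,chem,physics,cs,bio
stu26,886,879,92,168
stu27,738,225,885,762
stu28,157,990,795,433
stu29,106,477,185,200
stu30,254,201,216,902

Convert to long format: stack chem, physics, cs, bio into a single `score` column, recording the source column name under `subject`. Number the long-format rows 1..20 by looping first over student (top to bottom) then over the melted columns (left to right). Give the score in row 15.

185

20 rows total (5 × 4). Row 15: index ⌊(15-1)/4⌋ = 3 into student → stu29; (15-1) mod 4 = 2 into the melted columns → cs.
So row 15 is (stu29, cs, 185); score = 185.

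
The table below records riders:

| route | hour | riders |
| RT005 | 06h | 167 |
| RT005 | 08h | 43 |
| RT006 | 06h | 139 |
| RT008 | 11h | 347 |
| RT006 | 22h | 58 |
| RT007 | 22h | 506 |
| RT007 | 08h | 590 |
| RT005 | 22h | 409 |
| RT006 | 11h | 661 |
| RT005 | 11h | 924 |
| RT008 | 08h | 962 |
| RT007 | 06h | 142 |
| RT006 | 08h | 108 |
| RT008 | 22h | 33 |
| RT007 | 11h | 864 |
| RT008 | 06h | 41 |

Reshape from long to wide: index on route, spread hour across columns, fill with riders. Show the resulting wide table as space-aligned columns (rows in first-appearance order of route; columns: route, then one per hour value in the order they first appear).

route  06h  08h  11h  22h
RT005  167  43   924  409
RT006  139  108  661  58 
RT008  41   962  347  33 
RT007  142  590  864  506

Columns: route plus the 4 distinct hour values (06h, 08h, 11h, 22h).
For example, row RT005 column 06h takes riders=167 from the long row (RT005, 06h).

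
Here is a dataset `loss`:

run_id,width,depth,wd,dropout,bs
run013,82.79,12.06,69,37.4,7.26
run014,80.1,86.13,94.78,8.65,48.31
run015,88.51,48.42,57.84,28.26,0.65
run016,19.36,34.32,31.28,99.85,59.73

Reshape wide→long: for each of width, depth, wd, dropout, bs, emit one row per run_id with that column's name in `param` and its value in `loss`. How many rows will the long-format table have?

4 run_id values × 5 melted columns = 20 rows.

20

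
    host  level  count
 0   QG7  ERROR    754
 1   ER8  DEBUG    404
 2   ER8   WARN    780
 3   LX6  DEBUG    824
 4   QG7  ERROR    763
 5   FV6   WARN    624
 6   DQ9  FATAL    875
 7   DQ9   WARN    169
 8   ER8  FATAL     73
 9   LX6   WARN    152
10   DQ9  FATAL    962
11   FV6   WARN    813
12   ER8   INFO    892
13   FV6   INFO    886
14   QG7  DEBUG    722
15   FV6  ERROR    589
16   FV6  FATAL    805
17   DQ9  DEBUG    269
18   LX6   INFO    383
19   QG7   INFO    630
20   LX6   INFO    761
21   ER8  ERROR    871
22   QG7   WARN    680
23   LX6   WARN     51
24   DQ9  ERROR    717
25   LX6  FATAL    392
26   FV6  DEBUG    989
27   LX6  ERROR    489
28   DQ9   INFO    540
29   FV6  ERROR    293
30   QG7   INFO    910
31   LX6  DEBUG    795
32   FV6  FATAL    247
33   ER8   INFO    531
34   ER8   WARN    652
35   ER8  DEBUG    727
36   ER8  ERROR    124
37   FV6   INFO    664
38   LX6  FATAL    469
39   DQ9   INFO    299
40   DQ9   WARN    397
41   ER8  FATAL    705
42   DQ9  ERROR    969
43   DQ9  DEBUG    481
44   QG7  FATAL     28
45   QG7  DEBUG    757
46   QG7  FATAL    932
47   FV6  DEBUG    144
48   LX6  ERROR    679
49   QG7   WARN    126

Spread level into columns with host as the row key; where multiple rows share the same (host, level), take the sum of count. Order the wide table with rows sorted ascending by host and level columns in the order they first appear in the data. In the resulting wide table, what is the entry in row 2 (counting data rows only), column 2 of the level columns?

With rows sorted ascending by host, row 2 is host=ER8. level columns in first-appearance order: ERROR, DEBUG, WARN, FATAL, INFO; column 2 is DEBUG.
Long rows with host=ER8, level=DEBUG: 404 + 727 = 1131.

1131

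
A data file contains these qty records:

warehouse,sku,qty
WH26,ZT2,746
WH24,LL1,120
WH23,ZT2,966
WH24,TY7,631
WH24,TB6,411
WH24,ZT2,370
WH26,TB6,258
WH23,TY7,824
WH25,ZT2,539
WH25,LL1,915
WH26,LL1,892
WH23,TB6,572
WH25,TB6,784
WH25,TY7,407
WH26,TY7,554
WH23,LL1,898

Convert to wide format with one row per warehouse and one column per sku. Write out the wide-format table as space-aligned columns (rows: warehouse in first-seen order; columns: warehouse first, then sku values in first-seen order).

Columns: warehouse plus the 4 distinct sku values (ZT2, LL1, TY7, TB6).
For example, row WH26 column ZT2 takes qty=746 from the long row (WH26, ZT2).

warehouse  ZT2  LL1  TY7  TB6
WH26       746  892  554  258
WH24       370  120  631  411
WH23       966  898  824  572
WH25       539  915  407  784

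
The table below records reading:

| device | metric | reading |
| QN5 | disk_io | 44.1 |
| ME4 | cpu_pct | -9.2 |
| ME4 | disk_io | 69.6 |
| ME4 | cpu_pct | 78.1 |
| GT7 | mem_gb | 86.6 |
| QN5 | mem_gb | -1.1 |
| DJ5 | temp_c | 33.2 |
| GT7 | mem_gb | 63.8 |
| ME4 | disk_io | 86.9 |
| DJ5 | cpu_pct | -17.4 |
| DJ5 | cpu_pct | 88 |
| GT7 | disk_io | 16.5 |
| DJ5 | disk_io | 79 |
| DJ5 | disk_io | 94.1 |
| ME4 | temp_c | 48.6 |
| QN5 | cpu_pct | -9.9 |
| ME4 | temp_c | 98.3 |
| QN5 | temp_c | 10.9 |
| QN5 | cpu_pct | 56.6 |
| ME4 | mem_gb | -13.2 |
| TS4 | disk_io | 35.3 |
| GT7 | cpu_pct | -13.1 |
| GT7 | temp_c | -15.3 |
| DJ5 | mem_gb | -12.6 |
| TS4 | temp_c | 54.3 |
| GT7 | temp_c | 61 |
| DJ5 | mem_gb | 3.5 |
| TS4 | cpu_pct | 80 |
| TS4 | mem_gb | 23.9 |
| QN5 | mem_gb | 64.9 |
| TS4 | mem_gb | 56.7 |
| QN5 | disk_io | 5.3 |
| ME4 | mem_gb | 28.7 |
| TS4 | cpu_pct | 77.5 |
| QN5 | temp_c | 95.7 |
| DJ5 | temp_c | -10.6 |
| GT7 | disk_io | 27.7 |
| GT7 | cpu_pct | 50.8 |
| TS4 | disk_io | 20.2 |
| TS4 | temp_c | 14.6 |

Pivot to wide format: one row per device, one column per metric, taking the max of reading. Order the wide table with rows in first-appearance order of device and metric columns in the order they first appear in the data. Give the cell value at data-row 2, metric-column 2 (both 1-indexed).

With rows in first-appearance order of device, row 2 is device=ME4. metric columns in first-appearance order: disk_io, cpu_pct, mem_gb, temp_c; column 2 is cpu_pct.
Long rows with device=ME4, metric=cpu_pct: max(-9.2, 78.1) = 78.1.

78.1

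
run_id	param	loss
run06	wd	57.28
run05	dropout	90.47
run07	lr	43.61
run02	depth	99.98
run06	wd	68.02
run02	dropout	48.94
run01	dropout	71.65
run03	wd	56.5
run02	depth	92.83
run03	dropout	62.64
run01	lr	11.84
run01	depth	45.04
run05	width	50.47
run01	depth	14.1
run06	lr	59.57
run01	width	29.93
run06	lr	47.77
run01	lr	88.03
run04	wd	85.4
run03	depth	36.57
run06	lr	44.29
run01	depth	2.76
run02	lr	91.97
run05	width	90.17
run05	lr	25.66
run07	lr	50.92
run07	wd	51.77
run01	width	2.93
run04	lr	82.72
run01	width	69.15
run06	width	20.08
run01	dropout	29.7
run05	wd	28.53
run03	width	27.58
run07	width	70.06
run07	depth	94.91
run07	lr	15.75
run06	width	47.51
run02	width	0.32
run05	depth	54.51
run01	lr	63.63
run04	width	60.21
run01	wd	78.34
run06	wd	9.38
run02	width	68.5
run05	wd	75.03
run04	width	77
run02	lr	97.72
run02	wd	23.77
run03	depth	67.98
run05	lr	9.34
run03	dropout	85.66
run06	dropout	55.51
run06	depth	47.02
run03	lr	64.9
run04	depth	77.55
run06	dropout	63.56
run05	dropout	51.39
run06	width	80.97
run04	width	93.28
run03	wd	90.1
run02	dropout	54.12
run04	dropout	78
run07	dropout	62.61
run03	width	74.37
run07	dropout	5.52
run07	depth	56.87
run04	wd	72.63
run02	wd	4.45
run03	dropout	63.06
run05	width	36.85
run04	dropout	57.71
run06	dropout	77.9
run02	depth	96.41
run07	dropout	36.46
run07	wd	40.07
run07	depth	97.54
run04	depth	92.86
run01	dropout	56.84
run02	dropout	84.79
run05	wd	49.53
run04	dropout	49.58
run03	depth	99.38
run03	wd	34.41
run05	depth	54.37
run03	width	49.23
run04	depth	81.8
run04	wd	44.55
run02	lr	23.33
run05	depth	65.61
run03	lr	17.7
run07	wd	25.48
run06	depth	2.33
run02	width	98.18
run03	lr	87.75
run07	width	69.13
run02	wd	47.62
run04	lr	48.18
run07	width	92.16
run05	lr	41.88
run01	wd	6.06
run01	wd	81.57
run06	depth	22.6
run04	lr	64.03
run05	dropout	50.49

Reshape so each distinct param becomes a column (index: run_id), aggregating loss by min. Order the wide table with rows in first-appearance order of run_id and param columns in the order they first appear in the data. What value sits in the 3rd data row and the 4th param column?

56.87

With rows in first-appearance order of run_id, row 3 is run_id=run07. param columns in first-appearance order: wd, dropout, lr, depth, width; column 4 is depth.
Long rows with run_id=run07, param=depth: min(94.91, 56.87, 97.54) = 56.87.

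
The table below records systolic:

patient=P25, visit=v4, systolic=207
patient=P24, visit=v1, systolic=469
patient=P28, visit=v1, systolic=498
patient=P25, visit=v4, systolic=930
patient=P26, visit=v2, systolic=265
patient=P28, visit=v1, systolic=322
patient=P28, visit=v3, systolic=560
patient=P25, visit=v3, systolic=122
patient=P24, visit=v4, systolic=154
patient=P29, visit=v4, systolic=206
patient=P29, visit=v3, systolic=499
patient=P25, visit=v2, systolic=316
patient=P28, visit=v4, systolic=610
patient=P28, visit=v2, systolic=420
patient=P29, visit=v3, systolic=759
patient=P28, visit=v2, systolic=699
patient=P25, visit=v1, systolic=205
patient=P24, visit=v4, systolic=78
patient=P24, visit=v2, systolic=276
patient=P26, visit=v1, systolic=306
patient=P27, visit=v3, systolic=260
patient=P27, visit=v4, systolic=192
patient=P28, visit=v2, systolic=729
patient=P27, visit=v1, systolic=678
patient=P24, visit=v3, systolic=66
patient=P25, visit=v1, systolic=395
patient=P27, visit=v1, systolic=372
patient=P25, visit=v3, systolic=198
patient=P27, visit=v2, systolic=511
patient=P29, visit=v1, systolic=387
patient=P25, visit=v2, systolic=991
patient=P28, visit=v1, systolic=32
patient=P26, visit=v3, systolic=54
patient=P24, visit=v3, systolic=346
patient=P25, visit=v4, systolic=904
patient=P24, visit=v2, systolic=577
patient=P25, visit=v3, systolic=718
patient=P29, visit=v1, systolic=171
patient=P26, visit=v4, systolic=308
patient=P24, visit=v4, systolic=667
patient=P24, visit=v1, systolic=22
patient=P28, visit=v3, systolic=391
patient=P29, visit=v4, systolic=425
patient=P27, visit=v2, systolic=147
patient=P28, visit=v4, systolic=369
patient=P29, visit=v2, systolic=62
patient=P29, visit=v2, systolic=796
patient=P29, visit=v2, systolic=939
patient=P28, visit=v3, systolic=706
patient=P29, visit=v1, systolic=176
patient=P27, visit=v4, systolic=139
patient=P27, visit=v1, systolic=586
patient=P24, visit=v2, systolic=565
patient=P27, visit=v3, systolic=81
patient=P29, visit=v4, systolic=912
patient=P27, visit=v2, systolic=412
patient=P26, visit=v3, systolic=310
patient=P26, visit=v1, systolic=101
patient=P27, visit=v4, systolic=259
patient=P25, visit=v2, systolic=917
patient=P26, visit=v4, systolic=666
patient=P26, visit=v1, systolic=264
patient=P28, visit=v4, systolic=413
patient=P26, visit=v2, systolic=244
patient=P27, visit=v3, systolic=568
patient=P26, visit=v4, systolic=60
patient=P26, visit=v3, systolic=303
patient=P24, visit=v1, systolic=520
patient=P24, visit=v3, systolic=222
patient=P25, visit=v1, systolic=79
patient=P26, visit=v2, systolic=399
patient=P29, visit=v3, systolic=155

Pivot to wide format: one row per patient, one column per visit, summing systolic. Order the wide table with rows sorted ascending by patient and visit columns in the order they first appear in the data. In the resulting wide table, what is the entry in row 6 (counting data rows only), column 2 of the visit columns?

With rows sorted ascending by patient, row 6 is patient=P29. visit columns in first-appearance order: v4, v1, v2, v3; column 2 is v1.
Long rows with patient=P29, visit=v1: 387 + 171 + 176 = 734.

734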